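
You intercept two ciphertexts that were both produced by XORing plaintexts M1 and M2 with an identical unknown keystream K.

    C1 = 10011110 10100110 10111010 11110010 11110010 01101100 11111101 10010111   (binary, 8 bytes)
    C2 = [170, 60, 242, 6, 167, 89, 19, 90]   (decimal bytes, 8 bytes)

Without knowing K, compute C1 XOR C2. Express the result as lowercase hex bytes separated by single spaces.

C1 ⊕ C2 = (M1 ⊕ K) ⊕ (M2 ⊕ K) = M1 ⊕ M2 — the shared key cancels under XOR.
10011110 ⊕ 10101010 = 00110100
10100110 ⊕ 00111100 = 10011010
10111010 ⊕ 11110010 = 01001000
11110010 ⊕ 00000110 = 11110100
11110010 ⊕ 10100111 = 01010101
01101100 ⊕ 01011001 = 00110101
11111101 ⊕ 00010011 = 11101110
10010111 ⊕ 01011010 = 11001101

34 9a 48 f4 55 35 ee cd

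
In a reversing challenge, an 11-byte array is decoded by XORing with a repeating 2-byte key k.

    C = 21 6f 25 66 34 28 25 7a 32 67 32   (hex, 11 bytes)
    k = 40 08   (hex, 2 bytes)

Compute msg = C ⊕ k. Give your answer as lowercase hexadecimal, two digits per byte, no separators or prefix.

The 2-byte key repeats, so the effective keystream is 40 08 40 08 40 08 40 08 40 08 40.
byte 0: 00100001 xor 01000000 = 01100001
byte 1: 01101111 xor 00001000 = 01100111
byte 2: 00100101 xor 01000000 = 01100101
byte 3: 01100110 xor 00001000 = 01101110
byte 4: 00110100 xor 01000000 = 01110100
byte 5: 00101000 xor 00001000 = 00100000
byte 6: 00100101 xor 01000000 = 01100101
byte 7: 01111010 xor 00001000 = 01110010
byte 8: 00110010 xor 01000000 = 01110010
byte 9: 01100111 xor 00001000 = 01101111
byte 10: 00110010 xor 01000000 = 01110010

6167656e74206572726f72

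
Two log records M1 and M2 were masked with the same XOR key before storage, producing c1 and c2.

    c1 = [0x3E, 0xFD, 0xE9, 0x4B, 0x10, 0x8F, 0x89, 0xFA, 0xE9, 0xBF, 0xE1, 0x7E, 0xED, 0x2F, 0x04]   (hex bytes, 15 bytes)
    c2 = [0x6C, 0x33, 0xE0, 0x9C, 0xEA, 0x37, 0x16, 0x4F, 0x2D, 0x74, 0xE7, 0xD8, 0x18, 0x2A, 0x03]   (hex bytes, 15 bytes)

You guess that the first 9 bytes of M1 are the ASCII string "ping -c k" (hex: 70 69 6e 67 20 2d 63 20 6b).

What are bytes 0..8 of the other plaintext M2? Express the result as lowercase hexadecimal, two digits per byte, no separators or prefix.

First, c1 ⊕ c2 = (M1 ⊕ K) ⊕ (M2 ⊕ K) = M1 ⊕ M2, so the key drops out. Then M2 = (M1 ⊕ M2) ⊕ M1 over the first 9 bytes.
byte 0: (3e XOR 6c) XOR 70 = 52 XOR 70 = 22
byte 1: (fd XOR 33) XOR 69 = ce XOR 69 = a7
byte 2: (e9 XOR e0) XOR 6e = 09 XOR 6e = 67
byte 3: (4b XOR 9c) XOR 67 = d7 XOR 67 = b0
byte 4: (10 XOR ea) XOR 20 = fa XOR 20 = da
byte 5: (8f XOR 37) XOR 2d = b8 XOR 2d = 95
byte 6: (89 XOR 16) XOR 63 = 9f XOR 63 = fc
byte 7: (fa XOR 4f) XOR 20 = b5 XOR 20 = 95
byte 8: (e9 XOR 2d) XOR 6b = c4 XOR 6b = af

22a767b0da95fc95af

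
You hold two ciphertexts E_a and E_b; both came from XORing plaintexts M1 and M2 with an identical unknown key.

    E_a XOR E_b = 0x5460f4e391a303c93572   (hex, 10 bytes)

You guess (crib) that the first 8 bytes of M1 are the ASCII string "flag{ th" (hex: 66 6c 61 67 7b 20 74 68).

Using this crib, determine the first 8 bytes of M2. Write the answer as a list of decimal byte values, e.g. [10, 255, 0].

Since E_a ⊕ E_b = M1 ⊕ M2, XORing with the guessed M1 bytes yields the corresponding M2 bytes: M2 = (E_a ⊕ E_b) ⊕ M1.
byte 0:  84 ⊕ 102 =  50
byte 1:  96 ⊕ 108 =  12
byte 2: 244 ⊕  97 = 149
byte 3: 227 ⊕ 103 = 132
byte 4: 145 ⊕ 123 = 234
byte 5: 163 ⊕  32 = 131
byte 6:   3 ⊕ 116 = 119
byte 7: 201 ⊕ 104 = 161

[50, 12, 149, 132, 234, 131, 119, 161]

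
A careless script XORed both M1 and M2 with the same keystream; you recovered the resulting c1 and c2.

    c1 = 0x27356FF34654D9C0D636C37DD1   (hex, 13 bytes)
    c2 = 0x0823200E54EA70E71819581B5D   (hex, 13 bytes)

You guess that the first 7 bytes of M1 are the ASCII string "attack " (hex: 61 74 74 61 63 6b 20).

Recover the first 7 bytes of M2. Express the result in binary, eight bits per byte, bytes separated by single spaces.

01001110 01100010 00111011 10011100 01110001 11010101 10001001

First, c1 ⊕ c2 = (M1 ⊕ K) ⊕ (M2 ⊕ K) = M1 ⊕ M2, so the key drops out. Then M2 = (M1 ⊕ M2) ⊕ M1 over the first 7 bytes.
byte 0: (27 XOR 08) XOR 61 = 2f XOR 61 = 4e
byte 1: (35 XOR 23) XOR 74 = 16 XOR 74 = 62
byte 2: (6f XOR 20) XOR 74 = 4f XOR 74 = 3b
byte 3: (f3 XOR 0e) XOR 61 = fd XOR 61 = 9c
byte 4: (46 XOR 54) XOR 63 = 12 XOR 63 = 71
byte 5: (54 XOR ea) XOR 6b = be XOR 6b = d5
byte 6: (d9 XOR 70) XOR 20 = a9 XOR 20 = 89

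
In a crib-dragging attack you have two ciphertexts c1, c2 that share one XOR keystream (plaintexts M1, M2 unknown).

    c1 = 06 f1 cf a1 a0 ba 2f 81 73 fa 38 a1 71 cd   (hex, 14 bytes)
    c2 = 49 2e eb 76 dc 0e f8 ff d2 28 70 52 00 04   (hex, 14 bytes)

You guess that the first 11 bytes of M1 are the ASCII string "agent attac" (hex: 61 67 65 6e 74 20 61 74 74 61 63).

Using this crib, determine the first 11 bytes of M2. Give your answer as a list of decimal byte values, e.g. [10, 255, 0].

[46, 184, 65, 185, 8, 148, 182, 10, 213, 179, 43]

First, c1 ⊕ c2 = (M1 ⊕ K) ⊕ (M2 ⊕ K) = M1 ⊕ M2, so the key drops out. Then M2 = (M1 ⊕ M2) ⊕ M1 over the first 11 bytes.
byte 0: (06 ⊕ 49) ⊕ 61 = 4f ⊕ 61 = 2e
byte 1: (f1 ⊕ 2e) ⊕ 67 = df ⊕ 67 = b8
byte 2: (cf ⊕ eb) ⊕ 65 = 24 ⊕ 65 = 41
byte 3: (a1 ⊕ 76) ⊕ 6e = d7 ⊕ 6e = b9
byte 4: (a0 ⊕ dc) ⊕ 74 = 7c ⊕ 74 = 08
byte 5: (ba ⊕ 0e) ⊕ 20 = b4 ⊕ 20 = 94
byte 6: (2f ⊕ f8) ⊕ 61 = d7 ⊕ 61 = b6
byte 7: (81 ⊕ ff) ⊕ 74 = 7e ⊕ 74 = 0a
byte 8: (73 ⊕ d2) ⊕ 74 = a1 ⊕ 74 = d5
byte 9: (fa ⊕ 28) ⊕ 61 = d2 ⊕ 61 = b3
byte 10: (38 ⊕ 70) ⊕ 63 = 48 ⊕ 63 = 2b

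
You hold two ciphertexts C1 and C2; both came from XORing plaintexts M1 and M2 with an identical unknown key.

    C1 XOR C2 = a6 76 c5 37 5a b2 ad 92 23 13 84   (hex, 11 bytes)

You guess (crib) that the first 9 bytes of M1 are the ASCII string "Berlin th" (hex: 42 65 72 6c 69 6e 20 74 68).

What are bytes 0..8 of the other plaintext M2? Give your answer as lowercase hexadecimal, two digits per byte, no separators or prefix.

Since C1 ⊕ C2 = M1 ⊕ M2, XORing with the guessed M1 bytes yields the corresponding M2 bytes: M2 = (C1 ⊕ C2) ⊕ M1.
a6 xor 42 = e4
76 xor 65 = 13
c5 xor 72 = b7
37 xor 6c = 5b
5a xor 69 = 33
b2 xor 6e = dc
ad xor 20 = 8d
92 xor 74 = e6
23 xor 68 = 4b

e413b75b33dc8de64b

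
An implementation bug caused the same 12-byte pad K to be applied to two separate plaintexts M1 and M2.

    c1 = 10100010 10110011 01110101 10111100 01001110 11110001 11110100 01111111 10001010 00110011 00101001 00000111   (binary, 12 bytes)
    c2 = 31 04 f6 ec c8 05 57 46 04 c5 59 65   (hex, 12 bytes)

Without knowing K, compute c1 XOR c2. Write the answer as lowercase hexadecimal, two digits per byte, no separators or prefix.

93b7835086f4a3398ef67062

c1 ⊕ c2 = (M1 ⊕ K) ⊕ (M2 ⊕ K) = M1 ⊕ M2 — the shared key cancels under XOR.
a2 ⊕ 31 = 93
b3 ⊕ 04 = b7
75 ⊕ f6 = 83
bc ⊕ ec = 50
4e ⊕ c8 = 86
f1 ⊕ 05 = f4
f4 ⊕ 57 = a3
7f ⊕ 46 = 39
8a ⊕ 04 = 8e
33 ⊕ c5 = f6
29 ⊕ 59 = 70
07 ⊕ 65 = 62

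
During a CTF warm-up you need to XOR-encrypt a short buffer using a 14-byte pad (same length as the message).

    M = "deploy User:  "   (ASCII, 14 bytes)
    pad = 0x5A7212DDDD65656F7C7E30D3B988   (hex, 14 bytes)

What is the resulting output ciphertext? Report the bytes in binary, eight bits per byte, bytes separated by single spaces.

00111110 00010111 01100010 10110001 10110010 00011100 01000101 00111010 00001111 00011011 01000010 11101001 10011001 10101000

XOR is its own inverse, so applying the key byte-wise gives the result directly.
byte 0: 64 ^ 5a = 3e
byte 1: 65 ^ 72 = 17
byte 2: 70 ^ 12 = 62
byte 3: 6c ^ dd = b1
byte 4: 6f ^ dd = b2
byte 5: 79 ^ 65 = 1c
byte 6: 20 ^ 65 = 45
byte 7: 55 ^ 6f = 3a
byte 8: 73 ^ 7c = 0f
byte 9: 65 ^ 7e = 1b
byte 10: 72 ^ 30 = 42
byte 11: 3a ^ d3 = e9
byte 12: 20 ^ b9 = 99
byte 13: 20 ^ 88 = a8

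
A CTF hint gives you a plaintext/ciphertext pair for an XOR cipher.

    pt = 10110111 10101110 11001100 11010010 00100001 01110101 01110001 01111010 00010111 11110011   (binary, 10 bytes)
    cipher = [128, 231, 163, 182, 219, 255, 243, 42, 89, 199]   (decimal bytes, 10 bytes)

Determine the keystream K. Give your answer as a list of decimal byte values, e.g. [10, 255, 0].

[55, 73, 111, 100, 250, 138, 130, 80, 78, 52]

Since cipher = pt ⊕ K, XORing both sides with pt gives K = pt ⊕ cipher.
b7 XOR 80 = 37
ae XOR e7 = 49
cc XOR a3 = 6f
d2 XOR b6 = 64
21 XOR db = fa
75 XOR ff = 8a
71 XOR f3 = 82
7a XOR 2a = 50
17 XOR 59 = 4e
f3 XOR c7 = 34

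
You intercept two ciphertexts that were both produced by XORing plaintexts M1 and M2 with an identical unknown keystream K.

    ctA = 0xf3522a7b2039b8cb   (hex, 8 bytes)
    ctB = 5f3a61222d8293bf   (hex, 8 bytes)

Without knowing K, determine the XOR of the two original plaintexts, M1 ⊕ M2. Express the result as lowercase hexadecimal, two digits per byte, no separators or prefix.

ctA ⊕ ctB = (M1 ⊕ K) ⊕ (M2 ⊕ K) = M1 ⊕ M2 — the shared key cancels under XOR.
243 XOR  95 = 172
 82 XOR  58 = 104
 42 XOR  97 =  75
123 XOR  34 =  89
 32 XOR  45 =  13
 57 XOR 130 = 187
184 XOR 147 =  43
203 XOR 191 = 116

ac684b590dbb2b74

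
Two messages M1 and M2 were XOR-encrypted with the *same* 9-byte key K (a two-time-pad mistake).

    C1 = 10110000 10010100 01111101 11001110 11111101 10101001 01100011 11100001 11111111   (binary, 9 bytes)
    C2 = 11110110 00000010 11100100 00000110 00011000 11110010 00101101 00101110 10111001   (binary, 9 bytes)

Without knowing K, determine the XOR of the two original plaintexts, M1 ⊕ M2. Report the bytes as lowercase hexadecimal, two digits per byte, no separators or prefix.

C1 ⊕ C2 = (M1 ⊕ K) ⊕ (M2 ⊕ K) = M1 ⊕ M2 — the shared key cancels under XOR.
byte 0: b0 XOR f6 = 46
byte 1: 94 XOR 02 = 96
byte 2: 7d XOR e4 = 99
byte 3: ce XOR 06 = c8
byte 4: fd XOR 18 = e5
byte 5: a9 XOR f2 = 5b
byte 6: 63 XOR 2d = 4e
byte 7: e1 XOR 2e = cf
byte 8: ff XOR b9 = 46

469699c8e55b4ecf46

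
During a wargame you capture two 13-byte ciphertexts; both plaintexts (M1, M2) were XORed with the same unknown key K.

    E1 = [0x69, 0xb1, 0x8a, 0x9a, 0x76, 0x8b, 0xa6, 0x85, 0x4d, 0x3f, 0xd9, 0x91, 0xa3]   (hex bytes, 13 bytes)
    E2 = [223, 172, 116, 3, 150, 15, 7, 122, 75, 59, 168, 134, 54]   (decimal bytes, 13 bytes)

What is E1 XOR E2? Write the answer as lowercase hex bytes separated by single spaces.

E1 ⊕ E2 = (M1 ⊕ K) ⊕ (M2 ⊕ K) = M1 ⊕ M2 — the shared key cancels under XOR.
69 XOR df = b6
b1 XOR ac = 1d
8a XOR 74 = fe
9a XOR 03 = 99
76 XOR 96 = e0
8b XOR 0f = 84
a6 XOR 07 = a1
85 XOR 7a = ff
4d XOR 4b = 06
3f XOR 3b = 04
d9 XOR a8 = 71
91 XOR 86 = 17
a3 XOR 36 = 95

b6 1d fe 99 e0 84 a1 ff 06 04 71 17 95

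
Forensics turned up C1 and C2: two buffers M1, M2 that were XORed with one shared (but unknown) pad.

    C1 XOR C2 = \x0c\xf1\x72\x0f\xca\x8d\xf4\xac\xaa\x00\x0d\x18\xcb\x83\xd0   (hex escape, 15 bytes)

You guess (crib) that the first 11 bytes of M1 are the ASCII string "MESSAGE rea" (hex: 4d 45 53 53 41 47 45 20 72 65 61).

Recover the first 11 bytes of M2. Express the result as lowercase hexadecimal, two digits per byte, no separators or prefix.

Since C1 ⊕ C2 = M1 ⊕ M2, XORing with the guessed M1 bytes yields the corresponding M2 bytes: M2 = (C1 ⊕ C2) ⊕ M1.
byte 0:  12 XOR  77 =  65
byte 1: 241 XOR  69 = 180
byte 2: 114 XOR  83 =  33
byte 3:  15 XOR  83 =  92
byte 4: 202 XOR  65 = 139
byte 5: 141 XOR  71 = 202
byte 6: 244 XOR  69 = 177
byte 7: 172 XOR  32 = 140
byte 8: 170 XOR 114 = 216
byte 9:   0 XOR 101 = 101
byte 10:  13 XOR  97 = 108

41b4215c8bcab18cd8656c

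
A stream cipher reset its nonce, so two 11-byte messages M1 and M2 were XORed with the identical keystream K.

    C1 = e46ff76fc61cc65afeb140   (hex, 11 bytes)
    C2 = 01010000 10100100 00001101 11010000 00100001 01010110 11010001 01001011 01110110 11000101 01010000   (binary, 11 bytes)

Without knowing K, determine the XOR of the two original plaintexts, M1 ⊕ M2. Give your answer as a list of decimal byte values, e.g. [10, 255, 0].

[180, 203, 250, 191, 231, 74, 23, 17, 136, 116, 16]

C1 ⊕ C2 = (M1 ⊕ K) ⊕ (M2 ⊕ K) = M1 ⊕ M2 — the shared key cancels under XOR.
e4 xor 50 = b4
6f xor a4 = cb
f7 xor 0d = fa
6f xor d0 = bf
c6 xor 21 = e7
1c xor 56 = 4a
c6 xor d1 = 17
5a xor 4b = 11
fe xor 76 = 88
b1 xor c5 = 74
40 xor 50 = 10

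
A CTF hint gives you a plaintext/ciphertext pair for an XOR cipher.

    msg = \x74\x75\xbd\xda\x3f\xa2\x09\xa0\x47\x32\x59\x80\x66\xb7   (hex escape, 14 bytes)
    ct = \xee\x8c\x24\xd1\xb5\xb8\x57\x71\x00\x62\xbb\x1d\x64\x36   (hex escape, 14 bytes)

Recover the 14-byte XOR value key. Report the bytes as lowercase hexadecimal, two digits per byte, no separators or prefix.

9af9990b8a1a5ed14750e29d0281

Since ct = msg ⊕ key, XORing both sides with msg gives key = msg ⊕ ct.
74 XOR ee = 9a
75 XOR 8c = f9
bd XOR 24 = 99
da XOR d1 = 0b
3f XOR b5 = 8a
a2 XOR b8 = 1a
09 XOR 57 = 5e
a0 XOR 71 = d1
47 XOR 00 = 47
32 XOR 62 = 50
59 XOR bb = e2
80 XOR 1d = 9d
66 XOR 64 = 02
b7 XOR 36 = 81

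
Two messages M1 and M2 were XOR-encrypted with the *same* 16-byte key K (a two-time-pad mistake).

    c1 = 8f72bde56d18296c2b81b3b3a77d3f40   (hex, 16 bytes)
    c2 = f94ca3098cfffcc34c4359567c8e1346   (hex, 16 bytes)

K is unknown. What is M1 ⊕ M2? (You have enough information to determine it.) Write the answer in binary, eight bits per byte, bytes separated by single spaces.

c1 ⊕ c2 = (M1 ⊕ K) ⊕ (M2 ⊕ K) = M1 ⊕ M2 — the shared key cancels under XOR.
byte 0: 10001111 ⊕ 11111001 = 01110110
byte 1: 01110010 ⊕ 01001100 = 00111110
byte 2: 10111101 ⊕ 10100011 = 00011110
byte 3: 11100101 ⊕ 00001001 = 11101100
byte 4: 01101101 ⊕ 10001100 = 11100001
byte 5: 00011000 ⊕ 11111111 = 11100111
byte 6: 00101001 ⊕ 11111100 = 11010101
byte 7: 01101100 ⊕ 11000011 = 10101111
byte 8: 00101011 ⊕ 01001100 = 01100111
byte 9: 10000001 ⊕ 01000011 = 11000010
byte 10: 10110011 ⊕ 01011001 = 11101010
byte 11: 10110011 ⊕ 01010110 = 11100101
byte 12: 10100111 ⊕ 01111100 = 11011011
byte 13: 01111101 ⊕ 10001110 = 11110011
byte 14: 00111111 ⊕ 00010011 = 00101100
byte 15: 01000000 ⊕ 01000110 = 00000110

01110110 00111110 00011110 11101100 11100001 11100111 11010101 10101111 01100111 11000010 11101010 11100101 11011011 11110011 00101100 00000110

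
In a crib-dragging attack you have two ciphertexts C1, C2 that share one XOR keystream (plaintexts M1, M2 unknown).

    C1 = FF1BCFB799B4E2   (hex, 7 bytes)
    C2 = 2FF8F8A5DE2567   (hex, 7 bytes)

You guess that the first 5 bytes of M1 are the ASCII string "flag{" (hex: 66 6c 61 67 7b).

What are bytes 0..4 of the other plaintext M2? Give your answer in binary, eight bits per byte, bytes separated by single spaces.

10110110 10001111 01010110 01110101 00111100

First, C1 ⊕ C2 = (M1 ⊕ K) ⊕ (M2 ⊕ K) = M1 ⊕ M2, so the key drops out. Then M2 = (M1 ⊕ M2) ⊕ M1 over the first 5 bytes.
byte 0: (ff xor 2f) xor 66 = d0 xor 66 = b6
byte 1: (1b xor f8) xor 6c = e3 xor 6c = 8f
byte 2: (cf xor f8) xor 61 = 37 xor 61 = 56
byte 3: (b7 xor a5) xor 67 = 12 xor 67 = 75
byte 4: (99 xor de) xor 7b = 47 xor 7b = 3c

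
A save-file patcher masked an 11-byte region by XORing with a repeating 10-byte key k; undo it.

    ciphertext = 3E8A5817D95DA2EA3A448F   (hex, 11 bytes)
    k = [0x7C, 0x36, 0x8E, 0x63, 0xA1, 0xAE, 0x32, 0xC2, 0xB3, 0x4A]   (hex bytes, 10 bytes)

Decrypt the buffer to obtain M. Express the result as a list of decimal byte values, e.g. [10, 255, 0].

The 10-byte key repeats, so the effective keystream is 7c 36 8e 63 a1 ae 32 c2 b3 4a 7c.
byte 0: 3e xor 7c = 42
byte 1: 8a xor 36 = bc
byte 2: 58 xor 8e = d6
byte 3: 17 xor 63 = 74
byte 4: d9 xor a1 = 78
byte 5: 5d xor ae = f3
byte 6: a2 xor 32 = 90
byte 7: ea xor c2 = 28
byte 8: 3a xor b3 = 89
byte 9: 44 xor 4a = 0e
byte 10: 8f xor 7c = f3

[66, 188, 214, 116, 120, 243, 144, 40, 137, 14, 243]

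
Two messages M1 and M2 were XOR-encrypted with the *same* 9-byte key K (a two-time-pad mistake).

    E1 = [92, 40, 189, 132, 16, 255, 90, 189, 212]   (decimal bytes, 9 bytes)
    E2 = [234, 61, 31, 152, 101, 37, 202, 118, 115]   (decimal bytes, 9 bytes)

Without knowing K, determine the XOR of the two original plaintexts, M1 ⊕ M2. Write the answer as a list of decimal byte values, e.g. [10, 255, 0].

[182, 21, 162, 28, 117, 218, 144, 203, 167]

E1 ⊕ E2 = (M1 ⊕ K) ⊕ (M2 ⊕ K) = M1 ⊕ M2 — the shared key cancels under XOR.
byte 0: 5c ⊕ ea = b6
byte 1: 28 ⊕ 3d = 15
byte 2: bd ⊕ 1f = a2
byte 3: 84 ⊕ 98 = 1c
byte 4: 10 ⊕ 65 = 75
byte 5: ff ⊕ 25 = da
byte 6: 5a ⊕ ca = 90
byte 7: bd ⊕ 76 = cb
byte 8: d4 ⊕ 73 = a7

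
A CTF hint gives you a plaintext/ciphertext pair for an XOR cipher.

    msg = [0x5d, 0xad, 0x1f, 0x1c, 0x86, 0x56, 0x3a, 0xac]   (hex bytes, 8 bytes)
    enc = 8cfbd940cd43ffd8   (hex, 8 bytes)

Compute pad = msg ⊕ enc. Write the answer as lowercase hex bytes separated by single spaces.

d1 56 c6 5c 4b 15 c5 74

Since enc = msg ⊕ pad, XORing both sides with msg gives pad = msg ⊕ enc.
 93 xor 140 = 209
173 xor 251 =  86
 31 xor 217 = 198
 28 xor  64 =  92
134 xor 205 =  75
 86 xor  67 =  21
 58 xor 255 = 197
172 xor 216 = 116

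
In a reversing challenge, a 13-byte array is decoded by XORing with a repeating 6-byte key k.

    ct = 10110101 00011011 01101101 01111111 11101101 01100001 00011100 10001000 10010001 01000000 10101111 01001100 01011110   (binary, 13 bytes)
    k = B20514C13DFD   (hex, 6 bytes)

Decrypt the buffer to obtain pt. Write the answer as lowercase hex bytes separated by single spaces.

07 1e 79 be d0 9c ae 8d 85 81 92 b1 ec

The 6-byte key repeats, so the effective keystream is b2 05 14 c1 3d fd b2 05 14 c1 3d fd b2.
byte 0: b5 XOR b2 = 07
byte 1: 1b XOR 05 = 1e
byte 2: 6d XOR 14 = 79
byte 3: 7f XOR c1 = be
byte 4: ed XOR 3d = d0
byte 5: 61 XOR fd = 9c
byte 6: 1c XOR b2 = ae
byte 7: 88 XOR 05 = 8d
byte 8: 91 XOR 14 = 85
byte 9: 40 XOR c1 = 81
byte 10: af XOR 3d = 92
byte 11: 4c XOR fd = b1
byte 12: 5e XOR b2 = ec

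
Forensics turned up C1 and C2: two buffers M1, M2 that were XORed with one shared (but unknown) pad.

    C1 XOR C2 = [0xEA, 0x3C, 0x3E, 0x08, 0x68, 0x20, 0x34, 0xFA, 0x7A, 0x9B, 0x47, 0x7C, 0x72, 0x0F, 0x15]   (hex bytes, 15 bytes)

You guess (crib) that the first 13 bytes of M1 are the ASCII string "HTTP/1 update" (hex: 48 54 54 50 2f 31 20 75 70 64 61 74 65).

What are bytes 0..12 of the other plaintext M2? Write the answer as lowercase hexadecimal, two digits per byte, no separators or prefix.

Since C1 ⊕ C2 = M1 ⊕ M2, XORing with the guessed M1 bytes yields the corresponding M2 bytes: M2 = (C1 ⊕ C2) ⊕ M1.
byte 0: 234 ^  72 = 162
byte 1:  60 ^  84 = 104
byte 2:  62 ^  84 = 106
byte 3:   8 ^  80 =  88
byte 4: 104 ^  47 =  71
byte 5:  32 ^  49 =  17
byte 6:  52 ^  32 =  20
byte 7: 250 ^ 117 = 143
byte 8: 122 ^ 112 =  10
byte 9: 155 ^ 100 = 255
byte 10:  71 ^  97 =  38
byte 11: 124 ^ 116 =   8
byte 12: 114 ^ 101 =  23

a2686a584711148f0aff260817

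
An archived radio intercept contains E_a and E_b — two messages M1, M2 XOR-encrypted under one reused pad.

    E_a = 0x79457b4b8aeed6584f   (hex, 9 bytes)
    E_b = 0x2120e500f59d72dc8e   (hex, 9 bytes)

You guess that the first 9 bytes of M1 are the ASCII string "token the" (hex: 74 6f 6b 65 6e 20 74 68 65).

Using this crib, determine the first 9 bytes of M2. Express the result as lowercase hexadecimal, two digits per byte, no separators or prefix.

First, E_a ⊕ E_b = (M1 ⊕ K) ⊕ (M2 ⊕ K) = M1 ⊕ M2, so the key drops out. Then M2 = (M1 ⊕ M2) ⊕ M1 over the first 9 bytes.
byte 0: (79 ^ 21) ^ 74 = 58 ^ 74 = 2c
byte 1: (45 ^ 20) ^ 6f = 65 ^ 6f = 0a
byte 2: (7b ^ e5) ^ 6b = 9e ^ 6b = f5
byte 3: (4b ^ 00) ^ 65 = 4b ^ 65 = 2e
byte 4: (8a ^ f5) ^ 6e = 7f ^ 6e = 11
byte 5: (ee ^ 9d) ^ 20 = 73 ^ 20 = 53
byte 6: (d6 ^ 72) ^ 74 = a4 ^ 74 = d0
byte 7: (58 ^ dc) ^ 68 = 84 ^ 68 = ec
byte 8: (4f ^ 8e) ^ 65 = c1 ^ 65 = a4

2c0af52e1153d0eca4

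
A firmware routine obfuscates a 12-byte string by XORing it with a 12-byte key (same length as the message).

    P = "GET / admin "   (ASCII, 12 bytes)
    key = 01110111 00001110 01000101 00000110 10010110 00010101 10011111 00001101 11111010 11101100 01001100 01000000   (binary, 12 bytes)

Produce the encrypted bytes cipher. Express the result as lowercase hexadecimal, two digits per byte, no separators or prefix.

XOR is its own inverse, so applying the key byte-wise gives the result directly.
01000111 XOR 01110111 = 00110000
01000101 XOR 00001110 = 01001011
01010100 XOR 01000101 = 00010001
00100000 XOR 00000110 = 00100110
00101111 XOR 10010110 = 10111001
00100000 XOR 00010101 = 00110101
01100001 XOR 10011111 = 11111110
01100100 XOR 00001101 = 01101001
01101101 XOR 11111010 = 10010111
01101001 XOR 11101100 = 10000101
01101110 XOR 01001100 = 00100010
00100000 XOR 01000000 = 01100000

304b1126b935fe6997852260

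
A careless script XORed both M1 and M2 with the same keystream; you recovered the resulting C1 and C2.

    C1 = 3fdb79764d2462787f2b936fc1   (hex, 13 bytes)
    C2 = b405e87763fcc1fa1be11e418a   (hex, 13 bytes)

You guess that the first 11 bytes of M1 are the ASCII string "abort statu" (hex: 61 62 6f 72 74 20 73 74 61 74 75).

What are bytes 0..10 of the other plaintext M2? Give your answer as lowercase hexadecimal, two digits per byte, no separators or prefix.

First, C1 ⊕ C2 = (M1 ⊕ K) ⊕ (M2 ⊕ K) = M1 ⊕ M2, so the key drops out. Then M2 = (M1 ⊕ M2) ⊕ M1 over the first 11 bytes.
byte 0: (3f ⊕ b4) ⊕ 61 = 8b ⊕ 61 = ea
byte 1: (db ⊕ 05) ⊕ 62 = de ⊕ 62 = bc
byte 2: (79 ⊕ e8) ⊕ 6f = 91 ⊕ 6f = fe
byte 3: (76 ⊕ 77) ⊕ 72 = 01 ⊕ 72 = 73
byte 4: (4d ⊕ 63) ⊕ 74 = 2e ⊕ 74 = 5a
byte 5: (24 ⊕ fc) ⊕ 20 = d8 ⊕ 20 = f8
byte 6: (62 ⊕ c1) ⊕ 73 = a3 ⊕ 73 = d0
byte 7: (78 ⊕ fa) ⊕ 74 = 82 ⊕ 74 = f6
byte 8: (7f ⊕ 1b) ⊕ 61 = 64 ⊕ 61 = 05
byte 9: (2b ⊕ e1) ⊕ 74 = ca ⊕ 74 = be
byte 10: (93 ⊕ 1e) ⊕ 75 = 8d ⊕ 75 = f8

eabcfe735af8d0f605bef8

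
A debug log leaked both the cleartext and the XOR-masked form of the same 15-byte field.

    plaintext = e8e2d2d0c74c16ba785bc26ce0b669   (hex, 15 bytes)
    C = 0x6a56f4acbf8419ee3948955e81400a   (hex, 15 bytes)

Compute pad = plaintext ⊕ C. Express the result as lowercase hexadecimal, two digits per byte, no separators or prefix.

82b4267c78c80f544113573261f663

Since C = plaintext ⊕ pad, XORing both sides with plaintext gives pad = plaintext ⊕ C.
232 ⊕ 106 = 130
226 ⊕  86 = 180
210 ⊕ 244 =  38
208 ⊕ 172 = 124
199 ⊕ 191 = 120
 76 ⊕ 132 = 200
 22 ⊕  25 =  15
186 ⊕ 238 =  84
120 ⊕  57 =  65
 91 ⊕  72 =  19
194 ⊕ 149 =  87
108 ⊕  94 =  50
224 ⊕ 129 =  97
182 ⊕  64 = 246
105 ⊕  10 =  99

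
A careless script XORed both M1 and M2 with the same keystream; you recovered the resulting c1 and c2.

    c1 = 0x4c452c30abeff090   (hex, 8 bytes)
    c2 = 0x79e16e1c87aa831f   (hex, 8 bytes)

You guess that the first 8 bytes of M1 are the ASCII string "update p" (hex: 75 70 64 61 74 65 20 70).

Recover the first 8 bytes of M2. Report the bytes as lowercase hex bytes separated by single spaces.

First, c1 ⊕ c2 = (M1 ⊕ K) ⊕ (M2 ⊕ K) = M1 ⊕ M2, so the key drops out. Then M2 = (M1 ⊕ M2) ⊕ M1 over the first 8 bytes.
byte 0: (4c XOR 79) XOR 75 = 35 XOR 75 = 40
byte 1: (45 XOR e1) XOR 70 = a4 XOR 70 = d4
byte 2: (2c XOR 6e) XOR 64 = 42 XOR 64 = 26
byte 3: (30 XOR 1c) XOR 61 = 2c XOR 61 = 4d
byte 4: (ab XOR 87) XOR 74 = 2c XOR 74 = 58
byte 5: (ef XOR aa) XOR 65 = 45 XOR 65 = 20
byte 6: (f0 XOR 83) XOR 20 = 73 XOR 20 = 53
byte 7: (90 XOR 1f) XOR 70 = 8f XOR 70 = ff

40 d4 26 4d 58 20 53 ff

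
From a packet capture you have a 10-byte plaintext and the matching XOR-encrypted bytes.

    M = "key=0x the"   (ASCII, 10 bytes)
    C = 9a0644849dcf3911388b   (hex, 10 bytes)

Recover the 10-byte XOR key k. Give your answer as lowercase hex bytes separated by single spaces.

Since C = M ⊕ k, XORing both sides with M gives k = M ⊕ C.
byte 0: 01101011 xor 10011010 = 11110001
byte 1: 01100101 xor 00000110 = 01100011
byte 2: 01111001 xor 01000100 = 00111101
byte 3: 00111101 xor 10000100 = 10111001
byte 4: 00110000 xor 10011101 = 10101101
byte 5: 01111000 xor 11001111 = 10110111
byte 6: 00100000 xor 00111001 = 00011001
byte 7: 01110100 xor 00010001 = 01100101
byte 8: 01101000 xor 00111000 = 01010000
byte 9: 01100101 xor 10001011 = 11101110

f1 63 3d b9 ad b7 19 65 50 ee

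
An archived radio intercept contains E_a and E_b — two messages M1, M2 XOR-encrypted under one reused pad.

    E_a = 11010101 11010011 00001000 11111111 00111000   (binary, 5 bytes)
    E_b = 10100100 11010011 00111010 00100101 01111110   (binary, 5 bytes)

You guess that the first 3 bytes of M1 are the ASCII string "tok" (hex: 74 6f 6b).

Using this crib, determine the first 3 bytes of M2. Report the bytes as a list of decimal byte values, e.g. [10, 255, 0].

[5, 111, 89]

First, E_a ⊕ E_b = (M1 ⊕ K) ⊕ (M2 ⊕ K) = M1 ⊕ M2, so the key drops out. Then M2 = (M1 ⊕ M2) ⊕ M1 over the first 3 bytes.
byte 0: (d5 xor a4) xor 74 = 71 xor 74 = 05
byte 1: (d3 xor d3) xor 6f = 00 xor 6f = 6f
byte 2: (08 xor 3a) xor 6b = 32 xor 6b = 59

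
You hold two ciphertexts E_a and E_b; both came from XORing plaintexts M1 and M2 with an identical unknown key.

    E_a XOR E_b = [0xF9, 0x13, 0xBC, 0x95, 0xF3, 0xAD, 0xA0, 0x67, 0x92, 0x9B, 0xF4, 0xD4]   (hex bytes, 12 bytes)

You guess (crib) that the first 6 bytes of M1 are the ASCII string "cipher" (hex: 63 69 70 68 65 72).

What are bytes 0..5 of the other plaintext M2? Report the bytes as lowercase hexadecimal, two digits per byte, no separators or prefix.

9a7accfd96df

Since E_a ⊕ E_b = M1 ⊕ M2, XORing with the guessed M1 bytes yields the corresponding M2 bytes: M2 = (E_a ⊕ E_b) ⊕ M1.
byte 0: f9 ^ 63 = 9a
byte 1: 13 ^ 69 = 7a
byte 2: bc ^ 70 = cc
byte 3: 95 ^ 68 = fd
byte 4: f3 ^ 65 = 96
byte 5: ad ^ 72 = df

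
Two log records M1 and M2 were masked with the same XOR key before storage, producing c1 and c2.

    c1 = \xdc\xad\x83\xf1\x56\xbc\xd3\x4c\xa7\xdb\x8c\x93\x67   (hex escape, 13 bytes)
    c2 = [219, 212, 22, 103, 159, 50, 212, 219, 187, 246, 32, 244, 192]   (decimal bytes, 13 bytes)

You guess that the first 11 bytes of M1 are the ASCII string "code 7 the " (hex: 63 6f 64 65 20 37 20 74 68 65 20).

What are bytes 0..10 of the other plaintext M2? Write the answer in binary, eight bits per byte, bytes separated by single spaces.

First, c1 ⊕ c2 = (M1 ⊕ K) ⊕ (M2 ⊕ K) = M1 ⊕ M2, so the key drops out. Then M2 = (M1 ⊕ M2) ⊕ M1 over the first 11 bytes.
byte 0: (dc xor db) xor 63 = 07 xor 63 = 64
byte 1: (ad xor d4) xor 6f = 79 xor 6f = 16
byte 2: (83 xor 16) xor 64 = 95 xor 64 = f1
byte 3: (f1 xor 67) xor 65 = 96 xor 65 = f3
byte 4: (56 xor 9f) xor 20 = c9 xor 20 = e9
byte 5: (bc xor 32) xor 37 = 8e xor 37 = b9
byte 6: (d3 xor d4) xor 20 = 07 xor 20 = 27
byte 7: (4c xor db) xor 74 = 97 xor 74 = e3
byte 8: (a7 xor bb) xor 68 = 1c xor 68 = 74
byte 9: (db xor f6) xor 65 = 2d xor 65 = 48
byte 10: (8c xor 20) xor 20 = ac xor 20 = 8c

01100100 00010110 11110001 11110011 11101001 10111001 00100111 11100011 01110100 01001000 10001100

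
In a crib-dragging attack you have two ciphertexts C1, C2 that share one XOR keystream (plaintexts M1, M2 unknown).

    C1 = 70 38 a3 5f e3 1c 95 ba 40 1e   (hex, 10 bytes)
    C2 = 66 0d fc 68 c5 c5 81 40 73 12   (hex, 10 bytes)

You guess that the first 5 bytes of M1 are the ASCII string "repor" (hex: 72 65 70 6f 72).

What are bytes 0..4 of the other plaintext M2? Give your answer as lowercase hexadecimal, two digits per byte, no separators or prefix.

64502f5854

First, C1 ⊕ C2 = (M1 ⊕ K) ⊕ (M2 ⊕ K) = M1 ⊕ M2, so the key drops out. Then M2 = (M1 ⊕ M2) ⊕ M1 over the first 5 bytes.
byte 0: (70 XOR 66) XOR 72 = 16 XOR 72 = 64
byte 1: (38 XOR 0d) XOR 65 = 35 XOR 65 = 50
byte 2: (a3 XOR fc) XOR 70 = 5f XOR 70 = 2f
byte 3: (5f XOR 68) XOR 6f = 37 XOR 6f = 58
byte 4: (e3 XOR c5) XOR 72 = 26 XOR 72 = 54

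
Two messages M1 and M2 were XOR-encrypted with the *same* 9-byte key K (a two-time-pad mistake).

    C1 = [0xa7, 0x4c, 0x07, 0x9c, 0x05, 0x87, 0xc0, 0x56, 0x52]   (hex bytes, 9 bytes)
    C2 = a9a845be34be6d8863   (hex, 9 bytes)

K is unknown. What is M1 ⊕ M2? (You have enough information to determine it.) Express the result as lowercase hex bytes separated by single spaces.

0e e4 42 22 31 39 ad de 31

C1 ⊕ C2 = (M1 ⊕ K) ⊕ (M2 ⊕ K) = M1 ⊕ M2 — the shared key cancels under XOR.
a7 XOR a9 = 0e
4c XOR a8 = e4
07 XOR 45 = 42
9c XOR be = 22
05 XOR 34 = 31
87 XOR be = 39
c0 XOR 6d = ad
56 XOR 88 = de
52 XOR 63 = 31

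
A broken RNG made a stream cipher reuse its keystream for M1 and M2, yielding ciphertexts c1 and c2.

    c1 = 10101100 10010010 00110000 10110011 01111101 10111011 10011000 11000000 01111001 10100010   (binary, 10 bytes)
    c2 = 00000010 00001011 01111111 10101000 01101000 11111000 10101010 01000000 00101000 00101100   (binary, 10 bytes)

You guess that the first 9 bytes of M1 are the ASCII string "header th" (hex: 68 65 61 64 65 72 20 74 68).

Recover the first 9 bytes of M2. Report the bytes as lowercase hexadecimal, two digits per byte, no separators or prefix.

First, c1 ⊕ c2 = (M1 ⊕ K) ⊕ (M2 ⊕ K) = M1 ⊕ M2, so the key drops out. Then M2 = (M1 ⊕ M2) ⊕ M1 over the first 9 bytes.
byte 0: (ac XOR 02) XOR 68 = ae XOR 68 = c6
byte 1: (92 XOR 0b) XOR 65 = 99 XOR 65 = fc
byte 2: (30 XOR 7f) XOR 61 = 4f XOR 61 = 2e
byte 3: (b3 XOR a8) XOR 64 = 1b XOR 64 = 7f
byte 4: (7d XOR 68) XOR 65 = 15 XOR 65 = 70
byte 5: (bb XOR f8) XOR 72 = 43 XOR 72 = 31
byte 6: (98 XOR aa) XOR 20 = 32 XOR 20 = 12
byte 7: (c0 XOR 40) XOR 74 = 80 XOR 74 = f4
byte 8: (79 XOR 28) XOR 68 = 51 XOR 68 = 39

c6fc2e7f703112f439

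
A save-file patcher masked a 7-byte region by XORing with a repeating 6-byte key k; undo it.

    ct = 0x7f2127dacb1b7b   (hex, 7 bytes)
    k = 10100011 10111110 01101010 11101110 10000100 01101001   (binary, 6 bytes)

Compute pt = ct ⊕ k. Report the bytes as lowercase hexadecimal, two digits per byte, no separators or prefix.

The 6-byte key repeats, so the effective keystream is a3 be 6a ee 84 69 a3.
byte 0: 7f ⊕ a3 = dc
byte 1: 21 ⊕ be = 9f
byte 2: 27 ⊕ 6a = 4d
byte 3: da ⊕ ee = 34
byte 4: cb ⊕ 84 = 4f
byte 5: 1b ⊕ 69 = 72
byte 6: 7b ⊕ a3 = d8

dc9f4d344f72d8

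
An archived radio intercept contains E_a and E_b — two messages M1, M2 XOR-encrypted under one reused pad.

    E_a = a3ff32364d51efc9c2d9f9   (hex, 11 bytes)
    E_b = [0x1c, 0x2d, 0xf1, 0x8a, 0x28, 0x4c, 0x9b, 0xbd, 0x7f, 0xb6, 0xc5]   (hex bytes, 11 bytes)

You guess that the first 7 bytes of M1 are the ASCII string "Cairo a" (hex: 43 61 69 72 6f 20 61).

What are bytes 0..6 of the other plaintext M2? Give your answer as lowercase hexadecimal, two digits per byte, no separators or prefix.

First, E_a ⊕ E_b = (M1 ⊕ K) ⊕ (M2 ⊕ K) = M1 ⊕ M2, so the key drops out. Then M2 = (M1 ⊕ M2) ⊕ M1 over the first 7 bytes.
byte 0: (a3 XOR 1c) XOR 43 = bf XOR 43 = fc
byte 1: (ff XOR 2d) XOR 61 = d2 XOR 61 = b3
byte 2: (32 XOR f1) XOR 69 = c3 XOR 69 = aa
byte 3: (36 XOR 8a) XOR 72 = bc XOR 72 = ce
byte 4: (4d XOR 28) XOR 6f = 65 XOR 6f = 0a
byte 5: (51 XOR 4c) XOR 20 = 1d XOR 20 = 3d
byte 6: (ef XOR 9b) XOR 61 = 74 XOR 61 = 15

fcb3aace0a3d15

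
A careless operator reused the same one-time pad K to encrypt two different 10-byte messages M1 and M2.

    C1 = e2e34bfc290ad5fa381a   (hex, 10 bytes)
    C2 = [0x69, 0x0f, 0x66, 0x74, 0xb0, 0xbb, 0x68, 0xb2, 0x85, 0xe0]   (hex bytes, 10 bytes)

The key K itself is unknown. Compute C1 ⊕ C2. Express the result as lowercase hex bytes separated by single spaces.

C1 ⊕ C2 = (M1 ⊕ K) ⊕ (M2 ⊕ K) = M1 ⊕ M2 — the shared key cancels under XOR.
e2 ⊕ 69 = 8b
e3 ⊕ 0f = ec
4b ⊕ 66 = 2d
fc ⊕ 74 = 88
29 ⊕ b0 = 99
0a ⊕ bb = b1
d5 ⊕ 68 = bd
fa ⊕ b2 = 48
38 ⊕ 85 = bd
1a ⊕ e0 = fa

8b ec 2d 88 99 b1 bd 48 bd fa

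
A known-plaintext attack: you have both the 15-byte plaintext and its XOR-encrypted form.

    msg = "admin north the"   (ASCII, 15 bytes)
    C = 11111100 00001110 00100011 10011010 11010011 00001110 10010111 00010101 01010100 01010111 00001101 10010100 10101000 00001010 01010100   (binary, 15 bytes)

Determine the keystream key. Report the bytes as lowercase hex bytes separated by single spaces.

Since C = msg ⊕ key, XORing both sides with msg gives key = msg ⊕ C.
01100001 ⊕ 11111100 = 10011101
01100100 ⊕ 00001110 = 01101010
01101101 ⊕ 00100011 = 01001110
01101001 ⊕ 10011010 = 11110011
01101110 ⊕ 11010011 = 10111101
00100000 ⊕ 00001110 = 00101110
01101110 ⊕ 10010111 = 11111001
01101111 ⊕ 00010101 = 01111010
01110010 ⊕ 01010100 = 00100110
01110100 ⊕ 01010111 = 00100011
01101000 ⊕ 00001101 = 01100101
00100000 ⊕ 10010100 = 10110100
01110100 ⊕ 10101000 = 11011100
01101000 ⊕ 00001010 = 01100010
01100101 ⊕ 01010100 = 00110001

9d 6a 4e f3 bd 2e f9 7a 26 23 65 b4 dc 62 31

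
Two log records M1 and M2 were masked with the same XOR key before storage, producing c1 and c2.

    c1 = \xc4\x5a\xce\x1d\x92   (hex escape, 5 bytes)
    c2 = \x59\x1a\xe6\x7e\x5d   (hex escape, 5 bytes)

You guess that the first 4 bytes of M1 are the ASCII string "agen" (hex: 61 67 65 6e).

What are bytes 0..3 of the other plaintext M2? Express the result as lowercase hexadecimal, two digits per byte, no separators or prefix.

fc274d0d

First, c1 ⊕ c2 = (M1 ⊕ K) ⊕ (M2 ⊕ K) = M1 ⊕ M2, so the key drops out. Then M2 = (M1 ⊕ M2) ⊕ M1 over the first 4 bytes.
byte 0: (c4 ⊕ 59) ⊕ 61 = 9d ⊕ 61 = fc
byte 1: (5a ⊕ 1a) ⊕ 67 = 40 ⊕ 67 = 27
byte 2: (ce ⊕ e6) ⊕ 65 = 28 ⊕ 65 = 4d
byte 3: (1d ⊕ 7e) ⊕ 6e = 63 ⊕ 6e = 0d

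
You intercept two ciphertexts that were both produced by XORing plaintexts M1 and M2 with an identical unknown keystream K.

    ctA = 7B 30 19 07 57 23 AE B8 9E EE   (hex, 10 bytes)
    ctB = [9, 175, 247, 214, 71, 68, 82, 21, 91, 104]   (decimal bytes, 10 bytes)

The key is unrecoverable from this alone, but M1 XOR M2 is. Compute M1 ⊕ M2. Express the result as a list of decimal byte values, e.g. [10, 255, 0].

[114, 159, 238, 209, 16, 103, 252, 173, 197, 134]

ctA ⊕ ctB = (M1 ⊕ K) ⊕ (M2 ⊕ K) = M1 ⊕ M2 — the shared key cancels under XOR.
7b ^ 09 = 72
30 ^ af = 9f
19 ^ f7 = ee
07 ^ d6 = d1
57 ^ 47 = 10
23 ^ 44 = 67
ae ^ 52 = fc
b8 ^ 15 = ad
9e ^ 5b = c5
ee ^ 68 = 86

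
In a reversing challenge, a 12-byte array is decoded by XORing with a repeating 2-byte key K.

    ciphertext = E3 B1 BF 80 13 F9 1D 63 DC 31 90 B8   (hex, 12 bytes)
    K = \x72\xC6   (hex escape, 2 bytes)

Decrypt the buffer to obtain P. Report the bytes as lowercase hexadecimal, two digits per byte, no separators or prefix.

9177cd46613f6fa5aef7e27e

The 2-byte key repeats, so the effective keystream is 72 c6 72 c6 72 c6 72 c6 72 c6 72 c6.
byte 0: e3 xor 72 = 91
byte 1: b1 xor c6 = 77
byte 2: bf xor 72 = cd
byte 3: 80 xor c6 = 46
byte 4: 13 xor 72 = 61
byte 5: f9 xor c6 = 3f
byte 6: 1d xor 72 = 6f
byte 7: 63 xor c6 = a5
byte 8: dc xor 72 = ae
byte 9: 31 xor c6 = f7
byte 10: 90 xor 72 = e2
byte 11: b8 xor c6 = 7e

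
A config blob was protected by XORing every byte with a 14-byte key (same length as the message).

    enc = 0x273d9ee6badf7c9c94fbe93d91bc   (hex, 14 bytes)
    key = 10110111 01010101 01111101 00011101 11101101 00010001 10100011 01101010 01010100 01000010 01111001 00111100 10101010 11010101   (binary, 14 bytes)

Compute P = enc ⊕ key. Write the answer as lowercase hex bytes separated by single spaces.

XOR is its own inverse, so applying the key byte-wise gives the result directly.
27 xor b7 = 90
3d xor 55 = 68
9e xor 7d = e3
e6 xor 1d = fb
ba xor ed = 57
df xor 11 = ce
7c xor a3 = df
9c xor 6a = f6
94 xor 54 = c0
fb xor 42 = b9
e9 xor 79 = 90
3d xor 3c = 01
91 xor aa = 3b
bc xor d5 = 69

90 68 e3 fb 57 ce df f6 c0 b9 90 01 3b 69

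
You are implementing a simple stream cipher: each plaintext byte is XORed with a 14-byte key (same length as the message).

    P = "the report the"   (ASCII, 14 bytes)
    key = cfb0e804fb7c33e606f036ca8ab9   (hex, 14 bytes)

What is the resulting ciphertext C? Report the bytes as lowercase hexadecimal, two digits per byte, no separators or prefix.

116 xor 207 = 187
104 xor 176 = 216
101 xor 232 = 141
 32 xor   4 =  36
114 xor 251 = 137
101 xor 124 =  25
112 xor  51 =  67
111 xor 230 = 137
114 xor   6 = 116
116 xor 240 = 132
 32 xor  54 =  22
116 xor 202 = 190
104 xor 138 = 226
101 xor 185 = 220

bbd88d2489194389748416bee2dc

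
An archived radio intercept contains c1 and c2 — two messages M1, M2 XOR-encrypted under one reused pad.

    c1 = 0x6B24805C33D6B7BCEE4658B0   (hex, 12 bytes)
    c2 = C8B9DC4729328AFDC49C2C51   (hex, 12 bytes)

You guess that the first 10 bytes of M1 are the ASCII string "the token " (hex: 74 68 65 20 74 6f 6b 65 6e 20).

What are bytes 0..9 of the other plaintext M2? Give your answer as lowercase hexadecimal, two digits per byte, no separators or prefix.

d7f5393b6e8b562444fa

First, c1 ⊕ c2 = (M1 ⊕ K) ⊕ (M2 ⊕ K) = M1 ⊕ M2, so the key drops out. Then M2 = (M1 ⊕ M2) ⊕ M1 over the first 10 bytes.
byte 0: (6b ^ c8) ^ 74 = a3 ^ 74 = d7
byte 1: (24 ^ b9) ^ 68 = 9d ^ 68 = f5
byte 2: (80 ^ dc) ^ 65 = 5c ^ 65 = 39
byte 3: (5c ^ 47) ^ 20 = 1b ^ 20 = 3b
byte 4: (33 ^ 29) ^ 74 = 1a ^ 74 = 6e
byte 5: (d6 ^ 32) ^ 6f = e4 ^ 6f = 8b
byte 6: (b7 ^ 8a) ^ 6b = 3d ^ 6b = 56
byte 7: (bc ^ fd) ^ 65 = 41 ^ 65 = 24
byte 8: (ee ^ c4) ^ 6e = 2a ^ 6e = 44
byte 9: (46 ^ 9c) ^ 20 = da ^ 20 = fa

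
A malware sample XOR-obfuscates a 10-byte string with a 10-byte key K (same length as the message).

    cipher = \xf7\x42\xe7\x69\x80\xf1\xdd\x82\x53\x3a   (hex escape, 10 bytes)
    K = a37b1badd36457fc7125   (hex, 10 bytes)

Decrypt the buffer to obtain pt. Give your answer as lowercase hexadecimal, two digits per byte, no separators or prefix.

5439fcc453958a7e221f

XOR is its own inverse, so applying the key byte-wise gives the result directly.
f7 xor a3 = 54
42 xor 7b = 39
e7 xor 1b = fc
69 xor ad = c4
80 xor d3 = 53
f1 xor 64 = 95
dd xor 57 = 8a
82 xor fc = 7e
53 xor 71 = 22
3a xor 25 = 1f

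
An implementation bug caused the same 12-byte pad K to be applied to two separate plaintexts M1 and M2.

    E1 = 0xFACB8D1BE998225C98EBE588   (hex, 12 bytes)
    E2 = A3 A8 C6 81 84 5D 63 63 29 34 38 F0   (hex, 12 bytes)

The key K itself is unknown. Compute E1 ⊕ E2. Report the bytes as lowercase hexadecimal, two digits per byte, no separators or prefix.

E1 ⊕ E2 = (M1 ⊕ K) ⊕ (M2 ⊕ K) = M1 ⊕ M2 — the shared key cancels under XOR.
fa ⊕ a3 = 59
cb ⊕ a8 = 63
8d ⊕ c6 = 4b
1b ⊕ 81 = 9a
e9 ⊕ 84 = 6d
98 ⊕ 5d = c5
22 ⊕ 63 = 41
5c ⊕ 63 = 3f
98 ⊕ 29 = b1
eb ⊕ 34 = df
e5 ⊕ 38 = dd
88 ⊕ f0 = 78

59634b9a6dc5413fb1dfdd78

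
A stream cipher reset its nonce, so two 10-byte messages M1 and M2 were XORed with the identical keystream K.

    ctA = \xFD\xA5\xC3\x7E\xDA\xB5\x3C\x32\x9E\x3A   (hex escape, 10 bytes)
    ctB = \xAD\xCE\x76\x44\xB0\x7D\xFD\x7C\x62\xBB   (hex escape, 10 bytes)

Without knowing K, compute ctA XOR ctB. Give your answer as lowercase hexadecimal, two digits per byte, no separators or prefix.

506bb53a6ac8c14efc81

ctA ⊕ ctB = (M1 ⊕ K) ⊕ (M2 ⊕ K) = M1 ⊕ M2 — the shared key cancels under XOR.
byte 0: fd ^ ad = 50
byte 1: a5 ^ ce = 6b
byte 2: c3 ^ 76 = b5
byte 3: 7e ^ 44 = 3a
byte 4: da ^ b0 = 6a
byte 5: b5 ^ 7d = c8
byte 6: 3c ^ fd = c1
byte 7: 32 ^ 7c = 4e
byte 8: 9e ^ 62 = fc
byte 9: 3a ^ bb = 81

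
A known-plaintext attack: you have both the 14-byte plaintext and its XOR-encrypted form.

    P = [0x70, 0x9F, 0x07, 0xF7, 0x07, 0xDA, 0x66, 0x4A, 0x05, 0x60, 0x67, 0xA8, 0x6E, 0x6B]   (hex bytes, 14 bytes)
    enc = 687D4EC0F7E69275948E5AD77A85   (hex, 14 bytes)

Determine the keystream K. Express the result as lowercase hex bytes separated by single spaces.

Since enc = P ⊕ K, XORing both sides with P gives K = P ⊕ enc.
byte 0: 70 xor 68 = 18
byte 1: 9f xor 7d = e2
byte 2: 07 xor 4e = 49
byte 3: f7 xor c0 = 37
byte 4: 07 xor f7 = f0
byte 5: da xor e6 = 3c
byte 6: 66 xor 92 = f4
byte 7: 4a xor 75 = 3f
byte 8: 05 xor 94 = 91
byte 9: 60 xor 8e = ee
byte 10: 67 xor 5a = 3d
byte 11: a8 xor d7 = 7f
byte 12: 6e xor 7a = 14
byte 13: 6b xor 85 = ee

18 e2 49 37 f0 3c f4 3f 91 ee 3d 7f 14 ee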